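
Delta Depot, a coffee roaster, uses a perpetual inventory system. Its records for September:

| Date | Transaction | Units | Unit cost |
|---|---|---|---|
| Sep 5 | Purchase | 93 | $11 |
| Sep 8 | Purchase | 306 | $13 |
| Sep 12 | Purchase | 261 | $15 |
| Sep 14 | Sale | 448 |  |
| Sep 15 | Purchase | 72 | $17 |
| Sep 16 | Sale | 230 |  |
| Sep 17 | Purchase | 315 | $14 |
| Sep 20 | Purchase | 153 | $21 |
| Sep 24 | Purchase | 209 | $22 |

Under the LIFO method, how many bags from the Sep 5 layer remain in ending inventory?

54

Sep 14, 448 sold [LIFO — newest first]: 261 @ $15 + 187 @ $13 = $6,346
Sep 16, 230 sold [LIFO — newest first]: 72 @ $17 + 119 @ $13 + 39 @ $11 = $3,200
Total COGS = $6,346 + $3,200 = $9,546
Ending inventory: 54 @ $11 + 315 @ $14 + 153 @ $21 + 209 @ $22 = $12,815
Check: goods available $22,361 = COGS $9,546 + ending $12,815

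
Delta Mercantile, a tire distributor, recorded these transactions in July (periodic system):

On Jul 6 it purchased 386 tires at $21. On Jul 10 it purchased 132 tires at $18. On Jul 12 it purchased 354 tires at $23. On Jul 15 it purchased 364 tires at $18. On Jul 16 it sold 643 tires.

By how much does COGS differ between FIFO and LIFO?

FIFO COGS: 386 @ $21 + 132 @ $18 + 125 @ $23 = $13,357
LIFO COGS: 364 @ $18 + 279 @ $23 = $12,969
Difference = |$13,357 − $12,969| = $388

$388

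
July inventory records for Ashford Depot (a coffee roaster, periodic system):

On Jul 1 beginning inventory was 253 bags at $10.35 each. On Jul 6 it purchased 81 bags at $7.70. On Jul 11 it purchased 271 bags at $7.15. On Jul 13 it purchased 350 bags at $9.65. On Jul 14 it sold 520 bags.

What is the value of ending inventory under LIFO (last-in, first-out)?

Ending inventory = $3,964.40

Jul 14, 520 sold [LIFO — newest first]: 350 @ $9.65 + 170 @ $7.15 = $4,593.00
Ending inventory: 253 @ $10.35 + 81 @ $7.70 + 101 @ $7.15 = $3,964.40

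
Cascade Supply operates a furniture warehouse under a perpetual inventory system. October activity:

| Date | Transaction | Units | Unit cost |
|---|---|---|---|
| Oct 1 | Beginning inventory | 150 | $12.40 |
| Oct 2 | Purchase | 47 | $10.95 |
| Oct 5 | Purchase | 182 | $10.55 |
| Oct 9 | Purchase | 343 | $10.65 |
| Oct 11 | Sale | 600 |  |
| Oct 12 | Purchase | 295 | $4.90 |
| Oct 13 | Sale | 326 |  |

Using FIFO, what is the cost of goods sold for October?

Oct 11, 600 sold [FIFO — oldest first]: 150 @ $12.40 + 47 @ $10.95 + 182 @ $10.55 + 221 @ $10.65 = $6,648.40
Oct 13, 326 sold [FIFO — oldest first]: 122 @ $10.65 + 204 @ $4.90 = $2,298.90
Total COGS = $6,648.40 + $2,298.90 = $8,947.30
Ending inventory: 91 @ $4.90 = $445.90
Check: goods available $9,393.20 = COGS $8,947.30 + ending $445.90

COGS = $8,947.30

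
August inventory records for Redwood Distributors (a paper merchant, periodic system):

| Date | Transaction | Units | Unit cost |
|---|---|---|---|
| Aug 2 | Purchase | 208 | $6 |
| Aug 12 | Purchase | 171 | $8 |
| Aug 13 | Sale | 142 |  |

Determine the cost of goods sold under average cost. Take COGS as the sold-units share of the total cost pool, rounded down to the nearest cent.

COGS = $980.13

Aug 13, sell 142: 142/379 × $2,616.00 → $980.13
Ending inventory (cost pool remaining) = $1,635.87
Check: goods available $2,616.00 = COGS $980.13 + ending $1,635.87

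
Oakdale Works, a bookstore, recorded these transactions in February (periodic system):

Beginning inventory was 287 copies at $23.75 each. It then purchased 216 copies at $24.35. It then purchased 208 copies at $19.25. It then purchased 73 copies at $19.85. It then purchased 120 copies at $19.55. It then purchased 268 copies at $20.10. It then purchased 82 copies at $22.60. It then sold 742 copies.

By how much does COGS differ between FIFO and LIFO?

$1,829.40

FIFO COGS: 287 @ $23.75 + 216 @ $24.35 + 208 @ $19.25 + 31 @ $19.85 = $16,695.20
LIFO COGS: 82 @ $22.60 + 268 @ $20.10 + 120 @ $19.55 + 73 @ $19.85 + 199 @ $19.25 = $14,865.80
Difference = |$16,695.20 − $14,865.80| = $1,829.40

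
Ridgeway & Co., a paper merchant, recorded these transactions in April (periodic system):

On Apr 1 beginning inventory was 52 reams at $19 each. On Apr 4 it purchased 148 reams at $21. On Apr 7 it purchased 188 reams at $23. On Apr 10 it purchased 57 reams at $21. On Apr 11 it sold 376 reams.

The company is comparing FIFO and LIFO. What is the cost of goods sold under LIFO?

COGS = $8,272

FIFO COGS: 52 @ $19 + 148 @ $21 + 176 @ $23 = $8,144
LIFO COGS: 57 @ $21 + 188 @ $23 + 131 @ $21 = $8,272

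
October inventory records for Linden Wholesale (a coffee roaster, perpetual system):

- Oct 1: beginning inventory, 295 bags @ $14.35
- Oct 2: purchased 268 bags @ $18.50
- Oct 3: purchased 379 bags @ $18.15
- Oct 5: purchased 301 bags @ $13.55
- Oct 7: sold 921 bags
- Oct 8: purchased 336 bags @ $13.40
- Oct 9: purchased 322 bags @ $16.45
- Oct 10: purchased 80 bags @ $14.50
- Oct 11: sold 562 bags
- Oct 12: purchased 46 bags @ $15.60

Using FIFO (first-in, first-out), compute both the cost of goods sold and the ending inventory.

COGS = $23,364.65; ending inventory = $8,460.90

Oct 7, 921 sold [FIFO — oldest first]: 295 @ $14.35 + 268 @ $18.50 + 358 @ $18.15 = $15,688.95
Oct 11, 562 sold [FIFO — oldest first]: 21 @ $18.15 + 301 @ $13.55 + 240 @ $13.40 = $7,675.70
Total COGS = $15,688.95 + $7,675.70 = $23,364.65
Ending inventory: 96 @ $13.40 + 322 @ $16.45 + 80 @ $14.50 + 46 @ $15.60 = $8,460.90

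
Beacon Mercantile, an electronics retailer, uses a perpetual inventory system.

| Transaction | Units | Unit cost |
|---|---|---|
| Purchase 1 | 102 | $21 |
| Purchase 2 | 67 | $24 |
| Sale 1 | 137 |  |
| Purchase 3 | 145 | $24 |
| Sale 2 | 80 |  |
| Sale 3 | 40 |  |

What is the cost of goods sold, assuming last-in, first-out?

Sale 1 (137) [LIFO — newest first]: 67 @ $24 + 70 @ $21 = $3,078
Sale 2 (80) [LIFO — newest first]: 80 @ $24 = $1,920
Sale 3 (40) [LIFO — newest first]: 40 @ $24 = $960
Total COGS = $3,078 + $1,920 + $960 = $5,958
Ending inventory: 32 @ $21 + 25 @ $24 = $1,272

COGS = $5,958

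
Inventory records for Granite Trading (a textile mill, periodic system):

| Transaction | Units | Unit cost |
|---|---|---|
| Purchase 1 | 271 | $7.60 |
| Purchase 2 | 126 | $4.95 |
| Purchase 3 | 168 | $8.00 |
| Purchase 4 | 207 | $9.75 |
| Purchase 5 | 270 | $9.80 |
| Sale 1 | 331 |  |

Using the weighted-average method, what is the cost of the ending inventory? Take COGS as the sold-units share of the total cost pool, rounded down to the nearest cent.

Ending inventory = $5,930.61

Sale 1, sell 331: 331/1042 × $8,691.55 → $2,760.94
Ending inventory (cost pool remaining) = $5,930.61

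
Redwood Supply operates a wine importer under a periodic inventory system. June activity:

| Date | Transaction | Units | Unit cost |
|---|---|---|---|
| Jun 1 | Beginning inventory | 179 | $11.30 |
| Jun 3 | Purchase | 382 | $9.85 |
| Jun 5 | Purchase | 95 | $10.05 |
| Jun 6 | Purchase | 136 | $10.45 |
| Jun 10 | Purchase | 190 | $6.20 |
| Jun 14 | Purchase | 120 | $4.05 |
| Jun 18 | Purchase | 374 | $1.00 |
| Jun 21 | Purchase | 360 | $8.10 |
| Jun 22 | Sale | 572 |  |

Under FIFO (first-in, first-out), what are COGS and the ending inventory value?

COGS = $5,895.95; ending inventory = $7,219.40

Jun 22, 572 sold [FIFO — oldest first]: 179 @ $11.30 + 382 @ $9.85 + 11 @ $10.05 = $5,895.95
Ending inventory: 84 @ $10.05 + 136 @ $10.45 + 190 @ $6.20 + 120 @ $4.05 + 374 @ $1.00 + 360 @ $8.10 = $7,219.40
Check: goods available $13,115.35 = COGS $5,895.95 + ending $7,219.40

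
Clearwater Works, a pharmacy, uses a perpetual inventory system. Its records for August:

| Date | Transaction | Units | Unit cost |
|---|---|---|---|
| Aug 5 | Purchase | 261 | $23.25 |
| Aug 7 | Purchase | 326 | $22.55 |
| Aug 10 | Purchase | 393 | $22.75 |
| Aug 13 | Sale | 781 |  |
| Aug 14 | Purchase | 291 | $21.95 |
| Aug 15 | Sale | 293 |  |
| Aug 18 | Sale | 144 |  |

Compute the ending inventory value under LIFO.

Aug 13, 781 sold [LIFO — newest first]: 393 @ $22.75 + 326 @ $22.55 + 62 @ $23.25 = $17,733.55
Aug 15, 293 sold [LIFO — newest first]: 291 @ $21.95 + 2 @ $23.25 = $6,433.95
Aug 18, 144 sold [LIFO — newest first]: 144 @ $23.25 = $3,348.00
Total COGS = $17,733.55 + $6,433.95 + $3,348.00 = $27,515.50
Ending inventory: 53 @ $23.25 = $1,232.25

Ending inventory = $1,232.25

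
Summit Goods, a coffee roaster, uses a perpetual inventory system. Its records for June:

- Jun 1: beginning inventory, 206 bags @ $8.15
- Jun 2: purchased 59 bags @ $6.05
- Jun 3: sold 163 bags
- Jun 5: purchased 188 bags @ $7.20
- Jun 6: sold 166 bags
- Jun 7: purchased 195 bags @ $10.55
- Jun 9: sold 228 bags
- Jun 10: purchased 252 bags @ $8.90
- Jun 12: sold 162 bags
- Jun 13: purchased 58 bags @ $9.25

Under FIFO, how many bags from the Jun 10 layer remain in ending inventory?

181

Jun 3, 163 sold [FIFO — oldest first]: 163 @ $8.15 = $1,328.45
Jun 6, 166 sold [FIFO — oldest first]: 43 @ $8.15 + 59 @ $6.05 + 64 @ $7.20 = $1,168.20
Jun 9, 228 sold [FIFO — oldest first]: 124 @ $7.20 + 104 @ $10.55 = $1,990.00
Jun 12, 162 sold [FIFO — oldest first]: 91 @ $10.55 + 71 @ $8.90 = $1,591.95
Total COGS = $1,328.45 + $1,168.20 + $1,990.00 + $1,591.95 = $6,078.60
Ending inventory: 181 @ $8.90 + 58 @ $9.25 = $2,147.40
Check: goods available $8,226.00 = COGS $6,078.60 + ending $2,147.40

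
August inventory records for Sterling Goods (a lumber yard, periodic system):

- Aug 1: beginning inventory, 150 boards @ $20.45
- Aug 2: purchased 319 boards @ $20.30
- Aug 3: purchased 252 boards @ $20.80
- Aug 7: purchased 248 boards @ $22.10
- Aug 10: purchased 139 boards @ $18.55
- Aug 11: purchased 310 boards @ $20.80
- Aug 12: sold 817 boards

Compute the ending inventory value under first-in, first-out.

Aug 12, 817 sold [FIFO — oldest first]: 150 @ $20.45 + 319 @ $20.30 + 252 @ $20.80 + 96 @ $22.10 = $16,906.40
Ending inventory: 152 @ $22.10 + 139 @ $18.55 + 310 @ $20.80 = $12,385.65
Check: goods available $29,292.05 = COGS $16,906.40 + ending $12,385.65

Ending inventory = $12,385.65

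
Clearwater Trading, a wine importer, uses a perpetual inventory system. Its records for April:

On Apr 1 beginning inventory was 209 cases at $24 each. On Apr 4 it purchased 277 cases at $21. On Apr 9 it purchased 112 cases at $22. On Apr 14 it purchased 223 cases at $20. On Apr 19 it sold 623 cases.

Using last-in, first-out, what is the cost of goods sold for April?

Apr 19, 623 sold [LIFO — newest first]: 223 @ $20 + 112 @ $22 + 277 @ $21 + 11 @ $24 = $13,005
Ending inventory: 198 @ $24 = $4,752
Check: goods available $17,757 = COGS $13,005 + ending $4,752

COGS = $13,005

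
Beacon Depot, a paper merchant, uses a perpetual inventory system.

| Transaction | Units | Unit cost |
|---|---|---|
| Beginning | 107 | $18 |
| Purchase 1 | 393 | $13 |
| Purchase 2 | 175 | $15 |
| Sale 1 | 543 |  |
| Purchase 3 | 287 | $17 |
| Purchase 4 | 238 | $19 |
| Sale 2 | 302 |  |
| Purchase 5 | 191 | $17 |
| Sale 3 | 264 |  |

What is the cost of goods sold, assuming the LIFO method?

COGS = $17,507

Sale 1 (543) [LIFO — newest first]: 175 @ $15 + 368 @ $13 = $7,409
Sale 2 (302) [LIFO — newest first]: 238 @ $19 + 64 @ $17 = $5,610
Sale 3 (264) [LIFO — newest first]: 191 @ $17 + 73 @ $17 = $4,488
Total COGS = $7,409 + $5,610 + $4,488 = $17,507
Ending inventory: 107 @ $18 + 25 @ $13 + 150 @ $17 = $4,801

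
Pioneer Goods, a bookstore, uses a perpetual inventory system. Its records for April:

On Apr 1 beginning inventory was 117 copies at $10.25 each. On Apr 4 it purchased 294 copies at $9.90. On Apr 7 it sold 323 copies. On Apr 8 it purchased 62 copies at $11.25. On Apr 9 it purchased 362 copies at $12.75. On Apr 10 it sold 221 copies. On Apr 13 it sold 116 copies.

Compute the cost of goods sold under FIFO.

Apr 7, 323 sold [FIFO — oldest first]: 117 @ $10.25 + 206 @ $9.90 = $3,238.65
Apr 10, 221 sold [FIFO — oldest first]: 88 @ $9.90 + 62 @ $11.25 + 71 @ $12.75 = $2,473.95
Apr 13, 116 sold [FIFO — oldest first]: 116 @ $12.75 = $1,479.00
Total COGS = $3,238.65 + $2,473.95 + $1,479.00 = $7,191.60
Ending inventory: 175 @ $12.75 = $2,231.25
Check: goods available $9,422.85 = COGS $7,191.60 + ending $2,231.25

COGS = $7,191.60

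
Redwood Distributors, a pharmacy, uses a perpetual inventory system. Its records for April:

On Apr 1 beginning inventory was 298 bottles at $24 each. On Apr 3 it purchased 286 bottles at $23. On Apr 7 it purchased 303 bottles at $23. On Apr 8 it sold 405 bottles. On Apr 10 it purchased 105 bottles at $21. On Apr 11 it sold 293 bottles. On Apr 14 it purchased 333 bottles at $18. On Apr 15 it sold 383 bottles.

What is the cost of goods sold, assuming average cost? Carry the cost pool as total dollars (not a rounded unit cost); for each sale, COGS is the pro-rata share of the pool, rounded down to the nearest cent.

After Apr 1: 298 on hand, pool $7,152.00 (≈ $24.0000 each)
After Apr 3: 584 on hand, pool $13,730.00 (≈ $23.5103 each)
After Apr 7: 887 on hand, pool $20,699.00 (≈ $23.3360 each)
Apr 8, sell 405: 405/887 × $20,699.00 → $9,451.06
After Apr 10: 587 on hand, pool $13,452.94 (≈ $22.9181 each)
Apr 11, sell 293: 293/587 × $13,452.94 → $6,715.01
After Apr 14: 627 on hand, pool $12,731.93 (≈ $20.3061 each)
Apr 15, sell 383: 383/627 × $12,731.93 → $7,777.23
Total COGS = $9,451.06 + $6,715.01 + $7,777.23 = $23,943.30
Ending inventory (cost pool remaining) = $4,954.70
Check: goods available $28,898.00 = COGS $23,943.30 + ending $4,954.70

COGS = $23,943.30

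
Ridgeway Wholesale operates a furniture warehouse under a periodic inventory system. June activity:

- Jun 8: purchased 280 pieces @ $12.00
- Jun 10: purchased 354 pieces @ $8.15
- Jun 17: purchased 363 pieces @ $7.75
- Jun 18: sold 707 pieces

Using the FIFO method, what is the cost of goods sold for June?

Jun 18, 707 sold [FIFO — oldest first]: 280 @ $12.00 + 354 @ $8.15 + 73 @ $7.75 = $6,810.85
Ending inventory: 290 @ $7.75 = $2,247.50

COGS = $6,810.85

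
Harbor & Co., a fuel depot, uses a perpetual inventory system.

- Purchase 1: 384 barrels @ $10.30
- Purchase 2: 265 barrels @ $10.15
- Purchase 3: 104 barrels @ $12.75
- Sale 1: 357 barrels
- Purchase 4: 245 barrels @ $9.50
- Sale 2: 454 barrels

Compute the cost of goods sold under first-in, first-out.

Sale 1 (357) [FIFO — oldest first]: 357 @ $10.30 = $3,677.10
Sale 2 (454) [FIFO — oldest first]: 27 @ $10.30 + 265 @ $10.15 + 104 @ $12.75 + 58 @ $9.50 = $4,844.85
Total COGS = $3,677.10 + $4,844.85 = $8,521.95
Ending inventory: 187 @ $9.50 = $1,776.50
Check: goods available $10,298.45 = COGS $8,521.95 + ending $1,776.50

COGS = $8,521.95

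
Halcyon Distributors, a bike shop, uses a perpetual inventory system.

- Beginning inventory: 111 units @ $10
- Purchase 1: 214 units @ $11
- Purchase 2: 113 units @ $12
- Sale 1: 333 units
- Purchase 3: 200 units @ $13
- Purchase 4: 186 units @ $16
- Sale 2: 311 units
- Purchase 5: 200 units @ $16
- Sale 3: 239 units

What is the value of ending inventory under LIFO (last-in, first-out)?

Sale 1 (333) [LIFO — newest first]: 113 @ $12 + 214 @ $11 + 6 @ $10 = $3,770
Sale 2 (311) [LIFO — newest first]: 186 @ $16 + 125 @ $13 = $4,601
Sale 3 (239) [LIFO — newest first]: 200 @ $16 + 39 @ $13 = $3,707
Total COGS = $3,770 + $4,601 + $3,707 = $12,078
Ending inventory: 105 @ $10 + 36 @ $13 = $1,518

Ending inventory = $1,518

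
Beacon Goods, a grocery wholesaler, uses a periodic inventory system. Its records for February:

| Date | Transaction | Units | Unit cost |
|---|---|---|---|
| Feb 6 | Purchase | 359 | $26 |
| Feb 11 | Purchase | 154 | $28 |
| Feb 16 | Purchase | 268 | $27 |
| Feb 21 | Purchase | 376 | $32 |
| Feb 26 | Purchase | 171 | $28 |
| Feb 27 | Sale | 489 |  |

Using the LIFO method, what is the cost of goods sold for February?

COGS = $14,964

Feb 27, 489 sold [LIFO — newest first]: 171 @ $28 + 318 @ $32 = $14,964
Ending inventory: 359 @ $26 + 154 @ $28 + 268 @ $27 + 58 @ $32 = $22,738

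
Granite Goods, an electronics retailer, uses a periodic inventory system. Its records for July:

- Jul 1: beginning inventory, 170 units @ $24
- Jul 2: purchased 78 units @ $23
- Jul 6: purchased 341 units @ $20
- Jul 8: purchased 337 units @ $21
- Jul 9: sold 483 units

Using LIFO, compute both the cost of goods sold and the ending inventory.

COGS = $9,997; ending inventory = $9,774

Jul 9, 483 sold [LIFO — newest first]: 337 @ $21 + 146 @ $20 = $9,997
Ending inventory: 170 @ $24 + 78 @ $23 + 195 @ $20 = $9,774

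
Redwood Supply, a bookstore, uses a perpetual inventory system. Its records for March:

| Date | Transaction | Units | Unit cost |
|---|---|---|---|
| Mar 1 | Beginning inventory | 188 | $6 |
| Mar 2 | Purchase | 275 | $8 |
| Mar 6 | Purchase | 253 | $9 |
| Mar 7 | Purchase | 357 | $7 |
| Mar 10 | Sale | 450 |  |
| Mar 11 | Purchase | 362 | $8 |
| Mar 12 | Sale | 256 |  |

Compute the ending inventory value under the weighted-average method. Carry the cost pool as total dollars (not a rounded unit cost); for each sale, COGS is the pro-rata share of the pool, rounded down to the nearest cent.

After Mar 1: 188 on hand, pool $1,128.00 (≈ $6.0000 each)
After Mar 2: 463 on hand, pool $3,328.00 (≈ $7.1879 each)
After Mar 6: 716 on hand, pool $5,605.00 (≈ $7.8282 each)
After Mar 7: 1073 on hand, pool $8,104.00 (≈ $7.5527 each)
Mar 10, sell 450: 450/1073 × $8,104.00 → $3,398.69
After Mar 11: 985 on hand, pool $7,601.31 (≈ $7.7171 each)
Mar 12, sell 256: 256/985 × $7,601.31 → $1,975.56
Total COGS = $3,398.69 + $1,975.56 = $5,374.25
Ending inventory (cost pool remaining) = $5,625.75
Check: goods available $11,000.00 = COGS $5,374.25 + ending $5,625.75

Ending inventory = $5,625.75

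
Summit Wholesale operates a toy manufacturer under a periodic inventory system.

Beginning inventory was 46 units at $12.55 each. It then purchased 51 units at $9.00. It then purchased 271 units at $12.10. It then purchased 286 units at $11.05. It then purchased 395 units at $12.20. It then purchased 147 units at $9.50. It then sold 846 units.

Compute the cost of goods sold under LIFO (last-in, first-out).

Sale 1 (846) [LIFO — newest first]: 147 @ $9.50 + 395 @ $12.20 + 286 @ $11.05 + 18 @ $12.10 = $9,593.60
Ending inventory: 46 @ $12.55 + 51 @ $9.00 + 253 @ $12.10 = $4,097.60

COGS = $9,593.60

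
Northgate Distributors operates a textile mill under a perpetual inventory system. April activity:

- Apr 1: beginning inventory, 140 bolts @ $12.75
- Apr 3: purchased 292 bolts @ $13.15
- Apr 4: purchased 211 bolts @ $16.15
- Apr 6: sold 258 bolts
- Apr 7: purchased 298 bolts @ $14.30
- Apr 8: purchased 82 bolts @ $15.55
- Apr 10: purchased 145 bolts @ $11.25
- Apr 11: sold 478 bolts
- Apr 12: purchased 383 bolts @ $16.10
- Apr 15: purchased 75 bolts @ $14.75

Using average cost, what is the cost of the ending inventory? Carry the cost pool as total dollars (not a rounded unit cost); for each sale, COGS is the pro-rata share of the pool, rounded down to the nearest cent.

Ending inventory = $13,242.70

After Apr 1: 140 on hand, pool $1,785.00 (≈ $12.7500 each)
After Apr 3: 432 on hand, pool $5,624.80 (≈ $13.0204 each)
After Apr 4: 643 on hand, pool $9,032.45 (≈ $14.0474 each)
Apr 6, sell 258: 258/643 × $9,032.45 → $3,624.21
After Apr 7: 683 on hand, pool $9,669.64 (≈ $14.1576 each)
After Apr 8: 765 on hand, pool $10,944.74 (≈ $14.3068 each)
After Apr 10: 910 on hand, pool $12,575.99 (≈ $13.8198 each)
Apr 11, sell 478: 478/910 × $12,575.99 → $6,605.84
After Apr 12: 815 on hand, pool $12,136.45 (≈ $14.8913 each)
After Apr 15: 890 on hand, pool $13,242.70 (≈ $14.8794 each)
Total COGS = $3,624.21 + $6,605.84 = $10,230.05
Ending inventory (cost pool remaining) = $13,242.70
Check: goods available $23,472.75 = COGS $10,230.05 + ending $13,242.70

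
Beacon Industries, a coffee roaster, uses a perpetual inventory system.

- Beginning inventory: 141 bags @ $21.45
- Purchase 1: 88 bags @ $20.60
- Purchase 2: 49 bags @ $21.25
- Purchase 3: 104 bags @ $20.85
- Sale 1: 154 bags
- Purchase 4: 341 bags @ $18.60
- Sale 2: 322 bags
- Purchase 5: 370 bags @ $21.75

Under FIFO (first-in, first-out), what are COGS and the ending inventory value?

COGS = $9,795.30; ending inventory = $12,641.70

Sale 1 (154) [FIFO — oldest first]: 141 @ $21.45 + 13 @ $20.60 = $3,292.25
Sale 2 (322) [FIFO — oldest first]: 75 @ $20.60 + 49 @ $21.25 + 104 @ $20.85 + 94 @ $18.60 = $6,503.05
Total COGS = $3,292.25 + $6,503.05 = $9,795.30
Ending inventory: 247 @ $18.60 + 370 @ $21.75 = $12,641.70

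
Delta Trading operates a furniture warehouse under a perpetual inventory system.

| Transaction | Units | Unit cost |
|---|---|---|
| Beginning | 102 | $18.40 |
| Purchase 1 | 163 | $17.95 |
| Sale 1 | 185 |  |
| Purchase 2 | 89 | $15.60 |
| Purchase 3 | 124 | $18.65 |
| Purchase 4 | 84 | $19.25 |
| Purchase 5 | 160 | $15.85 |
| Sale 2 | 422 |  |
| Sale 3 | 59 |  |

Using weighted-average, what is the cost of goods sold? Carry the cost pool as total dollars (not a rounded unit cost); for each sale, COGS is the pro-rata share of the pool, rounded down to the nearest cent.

After Beginning: 102 on hand, pool $1,876.80 (≈ $18.4000 each)
After Purchase 1: 265 on hand, pool $4,802.65 (≈ $18.1232 each)
Sale 1, sell 185: 185/265 × $4,802.65 → $3,352.79
After Purchase 2: 169 on hand, pool $2,838.26 (≈ $16.7944 each)
After Purchase 3: 293 on hand, pool $5,150.86 (≈ $17.5797 each)
After Purchase 4: 377 on hand, pool $6,767.86 (≈ $17.9519 each)
After Purchase 5: 537 on hand, pool $9,303.86 (≈ $17.3256 each)
Sale 2, sell 422: 422/537 × $9,303.86 → $7,311.41
Sale 3, sell 59: 59/115 × $1,992.45 → $1,022.21
Total COGS = $3,352.79 + $7,311.41 + $1,022.21 = $11,686.41
Ending inventory (cost pool remaining) = $970.24

COGS = $11,686.41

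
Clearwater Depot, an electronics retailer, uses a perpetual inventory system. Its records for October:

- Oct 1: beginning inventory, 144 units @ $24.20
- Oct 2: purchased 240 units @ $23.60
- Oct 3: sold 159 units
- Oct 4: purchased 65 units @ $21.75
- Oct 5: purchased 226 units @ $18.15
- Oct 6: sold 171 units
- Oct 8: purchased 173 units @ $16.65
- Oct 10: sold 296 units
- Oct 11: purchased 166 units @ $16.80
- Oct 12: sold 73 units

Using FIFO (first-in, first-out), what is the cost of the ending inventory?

Oct 3, 159 sold [FIFO — oldest first]: 144 @ $24.20 + 15 @ $23.60 = $3,838.80
Oct 6, 171 sold [FIFO — oldest first]: 171 @ $23.60 = $4,035.60
Oct 10, 296 sold [FIFO — oldest first]: 54 @ $23.60 + 65 @ $21.75 + 177 @ $18.15 = $5,900.70
Oct 12, 73 sold [FIFO — oldest first]: 49 @ $18.15 + 24 @ $16.65 = $1,288.95
Total COGS = $3,838.80 + $4,035.60 + $5,900.70 + $1,288.95 = $15,064.05
Ending inventory: 149 @ $16.65 + 166 @ $16.80 = $5,269.65

Ending inventory = $5,269.65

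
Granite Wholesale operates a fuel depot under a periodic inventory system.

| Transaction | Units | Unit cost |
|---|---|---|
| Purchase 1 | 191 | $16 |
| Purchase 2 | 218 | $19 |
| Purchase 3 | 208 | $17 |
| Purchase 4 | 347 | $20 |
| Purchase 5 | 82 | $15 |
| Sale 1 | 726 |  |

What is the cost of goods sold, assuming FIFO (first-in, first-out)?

Sale 1 (726) [FIFO — oldest first]: 191 @ $16 + 218 @ $19 + 208 @ $17 + 109 @ $20 = $12,914
Ending inventory: 238 @ $20 + 82 @ $15 = $5,990

COGS = $12,914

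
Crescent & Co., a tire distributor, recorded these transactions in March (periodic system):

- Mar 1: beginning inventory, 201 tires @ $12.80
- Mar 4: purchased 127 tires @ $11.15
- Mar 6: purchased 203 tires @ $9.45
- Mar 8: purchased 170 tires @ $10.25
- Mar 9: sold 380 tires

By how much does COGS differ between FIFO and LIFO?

$741.35

FIFO COGS: 201 @ $12.80 + 127 @ $11.15 + 52 @ $9.45 = $4,480.25
LIFO COGS: 170 @ $10.25 + 203 @ $9.45 + 7 @ $11.15 = $3,738.90
Difference = |$4,480.25 − $3,738.90| = $741.35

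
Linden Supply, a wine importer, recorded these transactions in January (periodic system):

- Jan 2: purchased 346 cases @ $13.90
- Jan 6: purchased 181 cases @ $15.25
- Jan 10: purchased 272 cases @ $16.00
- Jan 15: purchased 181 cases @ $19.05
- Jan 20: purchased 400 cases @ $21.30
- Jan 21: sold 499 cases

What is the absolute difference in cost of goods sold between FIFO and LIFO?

FIFO COGS: 346 @ $13.90 + 153 @ $15.25 = $7,142.65
LIFO COGS: 400 @ $21.30 + 99 @ $19.05 = $10,405.95
Difference = |$7,142.65 − $10,405.95| = $3,263.30

$3,263.30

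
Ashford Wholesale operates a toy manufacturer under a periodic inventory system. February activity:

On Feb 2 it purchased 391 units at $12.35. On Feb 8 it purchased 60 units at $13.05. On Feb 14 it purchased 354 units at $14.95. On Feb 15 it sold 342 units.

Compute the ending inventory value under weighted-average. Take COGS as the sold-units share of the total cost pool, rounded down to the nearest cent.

Ending inventory = $6,271.58

Feb 15, sell 342: 342/805 × $10,904.15 → $4,632.57
Ending inventory (cost pool remaining) = $6,271.58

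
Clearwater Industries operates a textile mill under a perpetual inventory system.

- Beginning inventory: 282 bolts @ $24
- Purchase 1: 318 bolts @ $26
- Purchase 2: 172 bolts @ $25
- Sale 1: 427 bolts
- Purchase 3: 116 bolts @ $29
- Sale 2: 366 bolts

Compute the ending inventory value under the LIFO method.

Ending inventory = $2,280

Sale 1 (427) [LIFO — newest first]: 172 @ $25 + 255 @ $26 = $10,930
Sale 2 (366) [LIFO — newest first]: 116 @ $29 + 63 @ $26 + 187 @ $24 = $9,490
Total COGS = $10,930 + $9,490 = $20,420
Ending inventory: 95 @ $24 = $2,280
Check: goods available $22,700 = COGS $20,420 + ending $2,280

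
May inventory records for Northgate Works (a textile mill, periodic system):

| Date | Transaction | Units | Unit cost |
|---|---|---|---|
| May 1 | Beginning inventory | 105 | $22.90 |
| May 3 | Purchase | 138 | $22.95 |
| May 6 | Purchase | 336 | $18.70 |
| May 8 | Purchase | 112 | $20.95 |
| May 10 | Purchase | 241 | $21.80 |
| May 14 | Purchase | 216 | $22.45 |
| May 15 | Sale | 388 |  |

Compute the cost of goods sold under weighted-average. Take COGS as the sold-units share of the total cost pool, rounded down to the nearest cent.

May 15, sell 388: 388/1148 × $24,304.20 → $8,214.31
Ending inventory (cost pool remaining) = $16,089.89

COGS = $8,214.31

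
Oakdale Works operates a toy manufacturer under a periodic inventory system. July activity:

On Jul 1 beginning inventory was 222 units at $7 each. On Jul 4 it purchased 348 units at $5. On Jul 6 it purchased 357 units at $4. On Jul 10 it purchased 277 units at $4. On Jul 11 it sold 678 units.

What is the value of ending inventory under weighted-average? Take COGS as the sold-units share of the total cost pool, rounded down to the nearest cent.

Jul 11, sell 678: 678/1204 × $5,830.00 → $3,283.00
Ending inventory (cost pool remaining) = $2,547.00
Check: goods available $5,830.00 = COGS $3,283.00 + ending $2,547.00

Ending inventory = $2,547.00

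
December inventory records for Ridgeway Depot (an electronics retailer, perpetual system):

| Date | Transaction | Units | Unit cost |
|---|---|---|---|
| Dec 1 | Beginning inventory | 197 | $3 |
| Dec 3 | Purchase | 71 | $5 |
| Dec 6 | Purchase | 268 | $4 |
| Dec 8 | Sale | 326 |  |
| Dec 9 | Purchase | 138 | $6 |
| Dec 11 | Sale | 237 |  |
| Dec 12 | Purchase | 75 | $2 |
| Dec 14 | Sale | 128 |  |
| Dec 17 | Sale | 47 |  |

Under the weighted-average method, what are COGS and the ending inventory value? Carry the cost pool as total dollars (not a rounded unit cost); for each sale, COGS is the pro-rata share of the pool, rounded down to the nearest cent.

COGS = $2,956.59; ending inventory = $39.41

After Dec 1: 197 on hand, pool $591.00 (≈ $3.0000 each)
After Dec 3: 268 on hand, pool $946.00 (≈ $3.5299 each)
After Dec 6: 536 on hand, pool $2,018.00 (≈ $3.7649 each)
Dec 8, sell 326: 326/536 × $2,018.00 → $1,227.36
After Dec 9: 348 on hand, pool $1,618.64 (≈ $4.6513 each)
Dec 11, sell 237: 237/348 × $1,618.64 → $1,102.34
After Dec 12: 186 on hand, pool $666.30 (≈ $3.5823 each)
Dec 14, sell 128: 128/186 × $666.30 → $458.52
Dec 17, sell 47: 47/58 × $207.78 → $168.37
Total COGS = $1,227.36 + $1,102.34 + $458.52 + $168.37 = $2,956.59
Ending inventory (cost pool remaining) = $39.41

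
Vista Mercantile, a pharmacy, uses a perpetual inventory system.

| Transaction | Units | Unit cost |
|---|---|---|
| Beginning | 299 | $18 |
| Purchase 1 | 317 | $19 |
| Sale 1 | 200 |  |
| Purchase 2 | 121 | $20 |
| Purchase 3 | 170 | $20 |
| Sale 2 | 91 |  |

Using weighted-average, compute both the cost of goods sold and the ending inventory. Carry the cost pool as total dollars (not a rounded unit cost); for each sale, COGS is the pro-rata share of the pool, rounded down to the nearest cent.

COGS = $5,443.38; ending inventory = $11,781.62

After Beginning: 299 on hand, pool $5,382.00 (≈ $18.0000 each)
After Purchase 1: 616 on hand, pool $11,405.00 (≈ $18.5146 each)
Sale 1, sell 200: 200/616 × $11,405.00 → $3,702.92
After Purchase 2: 537 on hand, pool $10,122.08 (≈ $18.8493 each)
After Purchase 3: 707 on hand, pool $13,522.08 (≈ $19.1260 each)
Sale 2, sell 91: 91/707 × $13,522.08 → $1,740.46
Total COGS = $3,702.92 + $1,740.46 = $5,443.38
Ending inventory (cost pool remaining) = $11,781.62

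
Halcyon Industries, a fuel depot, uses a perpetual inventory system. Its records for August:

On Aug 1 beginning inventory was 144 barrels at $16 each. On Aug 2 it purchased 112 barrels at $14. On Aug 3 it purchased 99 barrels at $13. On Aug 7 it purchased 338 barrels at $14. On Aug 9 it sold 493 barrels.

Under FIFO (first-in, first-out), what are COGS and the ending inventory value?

COGS = $7,091; ending inventory = $2,800

Aug 9, 493 sold [FIFO — oldest first]: 144 @ $16 + 112 @ $14 + 99 @ $13 + 138 @ $14 = $7,091
Ending inventory: 200 @ $14 = $2,800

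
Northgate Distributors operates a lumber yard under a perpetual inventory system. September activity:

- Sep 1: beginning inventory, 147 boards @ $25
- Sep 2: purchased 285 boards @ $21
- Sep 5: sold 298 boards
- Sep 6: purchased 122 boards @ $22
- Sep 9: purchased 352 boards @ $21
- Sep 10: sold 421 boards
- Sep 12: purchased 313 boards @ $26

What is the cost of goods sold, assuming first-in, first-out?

Sep 5, 298 sold [FIFO — oldest first]: 147 @ $25 + 151 @ $21 = $6,846
Sep 10, 421 sold [FIFO — oldest first]: 134 @ $21 + 122 @ $22 + 165 @ $21 = $8,963
Total COGS = $6,846 + $8,963 = $15,809
Ending inventory: 187 @ $21 + 313 @ $26 = $12,065
Check: goods available $27,874 = COGS $15,809 + ending $12,065

COGS = $15,809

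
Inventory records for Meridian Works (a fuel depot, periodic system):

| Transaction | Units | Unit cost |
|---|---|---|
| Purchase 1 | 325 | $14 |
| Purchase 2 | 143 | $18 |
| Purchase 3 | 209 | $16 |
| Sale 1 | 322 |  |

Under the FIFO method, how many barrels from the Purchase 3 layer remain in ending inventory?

Sale 1 (322) [FIFO — oldest first]: 322 @ $14 = $4,508
Ending inventory: 3 @ $14 + 143 @ $18 + 209 @ $16 = $5,960

209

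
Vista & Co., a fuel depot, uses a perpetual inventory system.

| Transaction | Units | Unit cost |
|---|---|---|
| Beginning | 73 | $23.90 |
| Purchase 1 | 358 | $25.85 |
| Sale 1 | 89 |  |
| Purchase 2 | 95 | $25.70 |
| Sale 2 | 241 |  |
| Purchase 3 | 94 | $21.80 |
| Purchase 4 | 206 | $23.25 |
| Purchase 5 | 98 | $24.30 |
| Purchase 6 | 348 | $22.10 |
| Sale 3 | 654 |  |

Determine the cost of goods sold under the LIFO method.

COGS = $23,421.55

Sale 1 (89) [LIFO — newest first]: 89 @ $25.85 = $2,300.65
Sale 2 (241) [LIFO — newest first]: 95 @ $25.70 + 146 @ $25.85 = $6,215.60
Sale 3 (654) [LIFO — newest first]: 348 @ $22.10 + 98 @ $24.30 + 206 @ $23.25 + 2 @ $21.80 = $14,905.30
Total COGS = $2,300.65 + $6,215.60 + $14,905.30 = $23,421.55
Ending inventory: 73 @ $23.90 + 123 @ $25.85 + 92 @ $21.80 = $6,929.85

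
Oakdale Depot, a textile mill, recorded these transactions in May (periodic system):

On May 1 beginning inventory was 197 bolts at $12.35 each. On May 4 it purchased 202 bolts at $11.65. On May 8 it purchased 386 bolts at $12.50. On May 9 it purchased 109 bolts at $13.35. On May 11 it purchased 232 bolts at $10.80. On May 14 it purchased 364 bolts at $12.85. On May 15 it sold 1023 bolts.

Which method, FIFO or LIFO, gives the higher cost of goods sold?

FIFO COGS: 197 @ $12.35 + 202 @ $11.65 + 386 @ $12.50 + 109 @ $13.35 + 129 @ $10.80 = $12,459.60
LIFO COGS: 364 @ $12.85 + 232 @ $10.80 + 109 @ $13.35 + 318 @ $12.50 = $12,613.15

LIFO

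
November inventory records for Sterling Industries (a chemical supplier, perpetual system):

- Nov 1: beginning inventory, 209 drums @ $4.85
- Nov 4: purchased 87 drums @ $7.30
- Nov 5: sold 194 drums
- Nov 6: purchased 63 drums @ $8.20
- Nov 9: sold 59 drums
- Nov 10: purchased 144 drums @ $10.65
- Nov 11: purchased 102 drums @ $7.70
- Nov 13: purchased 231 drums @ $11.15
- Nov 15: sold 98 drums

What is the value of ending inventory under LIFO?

Ending inventory = $4,329.45

Nov 5, 194 sold [LIFO — newest first]: 87 @ $7.30 + 107 @ $4.85 = $1,154.05
Nov 9, 59 sold [LIFO — newest first]: 59 @ $8.20 = $483.80
Nov 15, 98 sold [LIFO — newest first]: 98 @ $11.15 = $1,092.70
Total COGS = $1,154.05 + $483.80 + $1,092.70 = $2,730.55
Ending inventory: 102 @ $4.85 + 4 @ $8.20 + 144 @ $10.65 + 102 @ $7.70 + 133 @ $11.15 = $4,329.45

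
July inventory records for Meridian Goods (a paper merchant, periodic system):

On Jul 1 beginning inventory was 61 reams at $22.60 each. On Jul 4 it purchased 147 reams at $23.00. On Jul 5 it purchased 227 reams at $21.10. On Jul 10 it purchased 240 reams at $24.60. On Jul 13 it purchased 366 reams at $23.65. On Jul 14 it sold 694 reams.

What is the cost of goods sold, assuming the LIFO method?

COGS = $16,416.70

Jul 14, 694 sold [LIFO — newest first]: 366 @ $23.65 + 240 @ $24.60 + 88 @ $21.10 = $16,416.70
Ending inventory: 61 @ $22.60 + 147 @ $23.00 + 139 @ $21.10 = $7,692.50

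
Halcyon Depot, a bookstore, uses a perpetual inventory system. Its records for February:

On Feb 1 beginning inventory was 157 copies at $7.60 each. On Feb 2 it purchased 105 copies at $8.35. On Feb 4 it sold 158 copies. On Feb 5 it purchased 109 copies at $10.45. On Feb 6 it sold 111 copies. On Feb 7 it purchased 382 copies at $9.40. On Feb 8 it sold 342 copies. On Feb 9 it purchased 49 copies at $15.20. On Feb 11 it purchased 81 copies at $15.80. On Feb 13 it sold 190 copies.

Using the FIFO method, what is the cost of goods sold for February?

Feb 4, 158 sold [FIFO — oldest first]: 157 @ $7.60 + 1 @ $8.35 = $1,201.55
Feb 6, 111 sold [FIFO — oldest first]: 104 @ $8.35 + 7 @ $10.45 = $941.55
Feb 8, 342 sold [FIFO — oldest first]: 102 @ $10.45 + 240 @ $9.40 = $3,321.90
Feb 13, 190 sold [FIFO — oldest first]: 142 @ $9.40 + 48 @ $15.20 = $2,064.40
Total COGS = $1,201.55 + $941.55 + $3,321.90 + $2,064.40 = $7,529.40
Ending inventory: 1 @ $15.20 + 81 @ $15.80 = $1,295.00
Check: goods available $8,824.40 = COGS $7,529.40 + ending $1,295.00

COGS = $7,529.40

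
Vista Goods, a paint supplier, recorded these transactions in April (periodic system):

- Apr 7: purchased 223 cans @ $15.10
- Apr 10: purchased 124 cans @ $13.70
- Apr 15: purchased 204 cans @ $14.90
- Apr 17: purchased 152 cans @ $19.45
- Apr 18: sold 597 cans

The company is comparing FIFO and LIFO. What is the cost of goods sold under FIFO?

COGS = $9,000.40

FIFO COGS: 223 @ $15.10 + 124 @ $13.70 + 204 @ $14.90 + 46 @ $19.45 = $9,000.40
LIFO COGS: 152 @ $19.45 + 204 @ $14.90 + 124 @ $13.70 + 117 @ $15.10 = $9,461.50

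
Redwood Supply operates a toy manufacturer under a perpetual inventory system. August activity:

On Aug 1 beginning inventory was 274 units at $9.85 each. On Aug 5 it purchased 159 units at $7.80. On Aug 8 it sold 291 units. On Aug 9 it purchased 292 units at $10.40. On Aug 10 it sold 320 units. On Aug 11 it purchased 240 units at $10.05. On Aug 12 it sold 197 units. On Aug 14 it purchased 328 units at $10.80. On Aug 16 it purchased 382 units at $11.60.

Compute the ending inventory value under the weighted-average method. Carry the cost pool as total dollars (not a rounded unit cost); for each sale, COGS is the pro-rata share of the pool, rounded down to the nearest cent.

After Aug 1: 274 on hand, pool $2,698.90 (≈ $9.8500 each)
After Aug 5: 433 on hand, pool $3,939.10 (≈ $9.0972 each)
Aug 8, sell 291: 291/433 × $3,939.10 → $2,647.29
After Aug 9: 434 on hand, pool $4,328.61 (≈ $9.9738 each)
Aug 10, sell 320: 320/434 × $4,328.61 → $3,191.60
After Aug 11: 354 on hand, pool $3,549.01 (≈ $10.0255 each)
Aug 12, sell 197: 197/354 × $3,549.01 → $1,975.01
After Aug 14: 485 on hand, pool $5,116.40 (≈ $10.5493 each)
After Aug 16: 867 on hand, pool $9,547.60 (≈ $11.0122 each)
Total COGS = $2,647.29 + $3,191.60 + $1,975.01 = $7,813.90
Ending inventory (cost pool remaining) = $9,547.60

Ending inventory = $9,547.60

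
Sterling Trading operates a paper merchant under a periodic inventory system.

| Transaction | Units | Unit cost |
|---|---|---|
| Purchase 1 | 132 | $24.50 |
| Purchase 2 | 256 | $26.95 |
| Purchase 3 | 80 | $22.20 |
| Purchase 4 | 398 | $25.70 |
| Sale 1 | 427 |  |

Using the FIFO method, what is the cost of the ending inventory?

Sale 1 (427) [FIFO — oldest first]: 132 @ $24.50 + 256 @ $26.95 + 39 @ $22.20 = $10,999.00
Ending inventory: 41 @ $22.20 + 398 @ $25.70 = $11,138.80
Check: goods available $22,137.80 = COGS $10,999.00 + ending $11,138.80

Ending inventory = $11,138.80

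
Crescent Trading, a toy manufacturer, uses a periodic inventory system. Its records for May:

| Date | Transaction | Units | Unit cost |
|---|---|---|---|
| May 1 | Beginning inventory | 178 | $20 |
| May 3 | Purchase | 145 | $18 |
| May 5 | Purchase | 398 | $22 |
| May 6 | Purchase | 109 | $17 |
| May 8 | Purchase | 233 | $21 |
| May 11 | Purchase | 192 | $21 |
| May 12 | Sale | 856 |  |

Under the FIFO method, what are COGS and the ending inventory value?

COGS = $17,325; ending inventory = $8,379

May 12, 856 sold [FIFO — oldest first]: 178 @ $20 + 145 @ $18 + 398 @ $22 + 109 @ $17 + 26 @ $21 = $17,325
Ending inventory: 207 @ $21 + 192 @ $21 = $8,379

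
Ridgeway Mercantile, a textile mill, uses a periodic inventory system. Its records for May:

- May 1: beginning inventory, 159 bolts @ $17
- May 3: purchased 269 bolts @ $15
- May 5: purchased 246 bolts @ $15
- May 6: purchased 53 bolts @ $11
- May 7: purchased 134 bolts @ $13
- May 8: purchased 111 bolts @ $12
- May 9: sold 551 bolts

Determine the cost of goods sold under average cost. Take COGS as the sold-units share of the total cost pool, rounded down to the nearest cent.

COGS = $7,984.39

May 9, sell 551: 551/972 × $14,085.00 → $7,984.39
Ending inventory (cost pool remaining) = $6,100.61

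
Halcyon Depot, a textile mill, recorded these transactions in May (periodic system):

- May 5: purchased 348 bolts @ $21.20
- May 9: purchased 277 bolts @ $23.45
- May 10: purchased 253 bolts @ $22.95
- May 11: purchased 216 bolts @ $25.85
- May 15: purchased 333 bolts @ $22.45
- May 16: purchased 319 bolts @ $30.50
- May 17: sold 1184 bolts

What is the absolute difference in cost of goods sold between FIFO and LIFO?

$2,788.95

FIFO COGS: 348 @ $21.20 + 277 @ $23.45 + 253 @ $22.95 + 216 @ $25.85 + 90 @ $22.45 = $27,283.70
LIFO COGS: 319 @ $30.50 + 333 @ $22.45 + 216 @ $25.85 + 253 @ $22.95 + 63 @ $23.45 = $30,072.65
Difference = |$27,283.70 − $30,072.65| = $2,788.95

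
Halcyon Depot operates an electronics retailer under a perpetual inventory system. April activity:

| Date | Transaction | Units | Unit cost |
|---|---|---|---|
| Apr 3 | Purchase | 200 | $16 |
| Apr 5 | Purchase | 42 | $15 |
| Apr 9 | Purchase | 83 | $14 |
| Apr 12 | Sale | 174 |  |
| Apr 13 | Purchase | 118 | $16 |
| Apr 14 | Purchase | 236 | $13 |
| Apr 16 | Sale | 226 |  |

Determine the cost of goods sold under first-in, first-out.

COGS = $6,192

Apr 12, 174 sold [FIFO — oldest first]: 174 @ $16 = $2,784
Apr 16, 226 sold [FIFO — oldest first]: 26 @ $16 + 42 @ $15 + 83 @ $14 + 75 @ $16 = $3,408
Total COGS = $2,784 + $3,408 = $6,192
Ending inventory: 43 @ $16 + 236 @ $13 = $3,756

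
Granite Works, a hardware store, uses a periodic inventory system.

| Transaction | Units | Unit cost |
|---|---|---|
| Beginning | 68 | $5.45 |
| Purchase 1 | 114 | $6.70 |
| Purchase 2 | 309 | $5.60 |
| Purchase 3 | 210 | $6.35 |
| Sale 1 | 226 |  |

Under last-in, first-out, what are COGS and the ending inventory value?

Sale 1 (226) [LIFO — newest first]: 210 @ $6.35 + 16 @ $5.60 = $1,423.10
Ending inventory: 68 @ $5.45 + 114 @ $6.70 + 293 @ $5.60 = $2,775.20
Check: goods available $4,198.30 = COGS $1,423.10 + ending $2,775.20

COGS = $1,423.10; ending inventory = $2,775.20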